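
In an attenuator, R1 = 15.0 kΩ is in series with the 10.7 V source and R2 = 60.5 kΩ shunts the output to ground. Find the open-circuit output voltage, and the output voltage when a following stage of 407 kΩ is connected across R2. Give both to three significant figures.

Open-circuit: V = 10.7 × 60.5/(15.0 + 60.5) = 8.57 V.
With the load, R2 becomes R2‖R_L = 52.67 kΩ, so V = 10.7 × 52.67/67.67 = 8.33 V.

Unloaded: 8.57 V; loaded: 8.33 V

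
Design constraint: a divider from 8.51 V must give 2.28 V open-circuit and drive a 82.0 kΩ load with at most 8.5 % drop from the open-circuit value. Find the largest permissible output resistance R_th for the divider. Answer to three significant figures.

Loading drop = R_th/(R_th + R_L) ≤ 0.0850, so R_th ≤ R_L · ε/(1−ε) = 82.0 kΩ × 0.0850/0.9150 = 7.62 kΩ.

R_th ≤ 7.62 kΩ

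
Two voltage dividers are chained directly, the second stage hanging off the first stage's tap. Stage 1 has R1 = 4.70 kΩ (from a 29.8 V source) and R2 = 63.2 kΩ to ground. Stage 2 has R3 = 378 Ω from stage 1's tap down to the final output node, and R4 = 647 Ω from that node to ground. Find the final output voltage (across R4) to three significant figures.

V_out ≈ 3.32 V

Stage 2 presents R3+R4 = 1025 Ω as a load on stage 1's tap.
Stage 1's lower leg becomes R2‖(R3+R4) = 1009 Ω, so V_mid = 29.8 × 1009/5709 = 5.265 V.
Stage 2 is itself unloaded: V_out = V_mid × R4/(R3+R4) = 5.265 × 647/1025 = 3.32 V.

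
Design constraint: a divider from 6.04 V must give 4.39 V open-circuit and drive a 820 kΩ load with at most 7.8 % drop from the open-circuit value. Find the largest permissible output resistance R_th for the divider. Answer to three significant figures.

Loading drop = R_th/(R_th + R_L) ≤ 0.0780, so R_th ≤ R_L · ε/(1−ε) = 820 kΩ × 0.0780/0.9220 = 69.4 kΩ.
(Any R1, R2 with R2/(R1+R2) = 0.727 and R1‖R2 ≤ 69.4 kΩ will meet the spec.)

R_th ≤ 69.4 kΩ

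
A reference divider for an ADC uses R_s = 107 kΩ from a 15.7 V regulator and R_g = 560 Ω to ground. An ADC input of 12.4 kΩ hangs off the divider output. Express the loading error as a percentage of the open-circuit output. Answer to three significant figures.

The divider's output (Thévenin) resistance is R_s‖R_g = 557.1 Ω.
Fractional drop under load = R_th/(R_th + R_L) = 557.1 / (557.1 + 12400) = 0.04299.
So the output falls by 4.30 %.

4.30 %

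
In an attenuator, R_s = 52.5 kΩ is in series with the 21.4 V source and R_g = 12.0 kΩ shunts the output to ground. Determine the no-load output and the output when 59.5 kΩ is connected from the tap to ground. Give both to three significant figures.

Unloaded: 3.98 V; loaded: 3.42 V

Open-circuit: V = 21.4 × 12.0/(52.5 + 12.0) = 3.98 V.
With the load, R_g becomes R_g‖R_L = 9.986 kΩ, so V = 21.4 × 9.986/62.49 = 3.42 V.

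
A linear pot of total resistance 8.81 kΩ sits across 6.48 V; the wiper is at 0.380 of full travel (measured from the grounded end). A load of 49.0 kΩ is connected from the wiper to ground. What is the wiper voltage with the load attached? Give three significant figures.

V ≈ 2.36 V

The wiper splits the pot into (1−α)R = 5.462 kΩ above and αR = 3.348 kΩ below.
Lower section ‖ load = 3.134 kΩ.
V_wiper = 6.48 × 3.134/(5.462 + 3.134) = 2.36 V.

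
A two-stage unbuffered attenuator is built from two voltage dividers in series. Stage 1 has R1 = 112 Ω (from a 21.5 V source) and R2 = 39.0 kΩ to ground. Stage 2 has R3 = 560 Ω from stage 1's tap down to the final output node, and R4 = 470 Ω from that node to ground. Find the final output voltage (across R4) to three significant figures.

V_out ≈ 8.83 V

Stage 2 presents R3+R4 = 1030 Ω as a load on stage 1's tap.
Stage 1's lower leg becomes R2‖(R3+R4) = 1003 Ω, so V_mid = 21.5 × 1003/1115 = 19.34 V.
Stage 2 is itself unloaded: V_out = V_mid × R4/(R3+R4) = 19.34 × 470/1030 = 8.83 V.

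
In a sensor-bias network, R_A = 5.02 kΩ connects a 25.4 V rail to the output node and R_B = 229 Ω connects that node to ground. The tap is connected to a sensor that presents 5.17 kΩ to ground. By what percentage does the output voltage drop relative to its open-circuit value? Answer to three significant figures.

4.06 %

The divider's output (Thévenin) resistance is R_A‖R_B = 219.0 Ω.
Fractional drop under load = R_th/(R_th + R_L) = 219.0 / (219.0 + 5170) = 0.04064.
So the output falls by 4.06 %.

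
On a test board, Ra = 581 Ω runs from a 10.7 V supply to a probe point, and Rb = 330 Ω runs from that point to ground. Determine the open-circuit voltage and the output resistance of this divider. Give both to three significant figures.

V_th is the open-circuit tap voltage: 10.7 × 330/(581 + 330) = 3.88 V.
With the supply zeroed, Ra and Rb appear in parallel from the tap: R_th = Ra‖Rb = (581 × 330)/911.0 = 210 Ω.

V_th = 3.88 V, R_th = 210 Ω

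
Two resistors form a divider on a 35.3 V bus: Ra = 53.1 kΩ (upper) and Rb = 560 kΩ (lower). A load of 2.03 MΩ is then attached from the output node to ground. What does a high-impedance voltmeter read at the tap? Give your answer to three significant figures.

V_out ≈ 31.5 V

The load sits in parallel with Rb: Rb‖R_L = (560 × 2030) / (560 + 2030) = 438.9 kΩ.
V_out = 35.3 × 438.9 / (53.1 + 438.9) = 35.3 × 438.9/492.0 = 31.5 V.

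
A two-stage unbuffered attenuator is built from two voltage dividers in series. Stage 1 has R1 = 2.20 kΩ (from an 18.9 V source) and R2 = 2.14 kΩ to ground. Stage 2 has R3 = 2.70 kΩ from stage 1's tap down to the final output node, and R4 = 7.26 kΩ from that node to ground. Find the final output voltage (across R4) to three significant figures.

Stage 2 presents R3+R4 = 9.960 kΩ as a load on stage 1's tap.
Stage 1's lower leg becomes R2‖(R3+R4) = 1.762 kΩ, so V_mid = 18.9 × 1.762/3.962 = 8.404 V.
Stage 2 is itself unloaded: V_out = V_mid × R4/(R3+R4) = 8.404 × 7.26/9.960 = 6.13 V.

V_out ≈ 6.13 V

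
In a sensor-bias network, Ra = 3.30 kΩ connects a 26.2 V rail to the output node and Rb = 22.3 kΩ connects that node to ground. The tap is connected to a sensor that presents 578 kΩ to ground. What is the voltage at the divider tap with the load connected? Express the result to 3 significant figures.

V_out ≈ 22.7 V

The load sits in parallel with Rb: Rb‖R_L = (22.3 × 578) / (22.3 + 578) = 21.47 kΩ.
V_out = 26.2 × 21.47 / (3.30 + 21.47) = 26.2 × 21.47/24.77 = 22.7 V.
(Unloaded it would have been 22.8 V.)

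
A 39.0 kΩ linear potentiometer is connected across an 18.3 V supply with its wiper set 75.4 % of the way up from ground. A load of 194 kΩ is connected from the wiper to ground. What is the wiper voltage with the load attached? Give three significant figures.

The wiper splits the pot into (1−α)R = 9.594 kΩ above and αR = 29.41 kΩ below.
Lower section ‖ load = 25.54 kΩ.
V_wiper = 18.3 × 25.54/(9.594 + 25.54) = 13.3 V.

V ≈ 13.3 V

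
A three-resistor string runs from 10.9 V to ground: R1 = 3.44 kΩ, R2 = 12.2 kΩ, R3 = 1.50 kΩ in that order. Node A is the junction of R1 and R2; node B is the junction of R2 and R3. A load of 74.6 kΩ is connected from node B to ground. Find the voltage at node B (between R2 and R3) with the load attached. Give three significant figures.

V ≈ 0.937 V

At node B, R3 is in parallel with the load: R3‖R_L = 1.470 kΩ.
Below node A the resistance is R2 + (R3‖R_L) = 13.67 kΩ, so V_A = 10.9 × 13.67/17.11 = 8.709 V.
Then V_B = V_A × (R3‖R_L)/(R2 + R3‖R_L) = 8.709 × 1.470/13.67 = 0.937 V.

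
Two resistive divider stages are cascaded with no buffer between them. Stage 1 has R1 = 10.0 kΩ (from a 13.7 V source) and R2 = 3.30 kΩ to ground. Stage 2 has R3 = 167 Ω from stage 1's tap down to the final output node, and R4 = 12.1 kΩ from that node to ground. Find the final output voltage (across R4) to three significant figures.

V_out ≈ 2.79 V

Stage 2 presents R3+R4 = 12270 Ω as a load on stage 1's tap.
Stage 1's lower leg becomes R2‖(R3+R4) = 2600 Ω, so V_mid = 13.7 × 2600/12600 = 2.827 V.
Stage 2 is itself unloaded: V_out = V_mid × R4/(R3+R4) = 2.827 × 12100/12270 = 2.79 V.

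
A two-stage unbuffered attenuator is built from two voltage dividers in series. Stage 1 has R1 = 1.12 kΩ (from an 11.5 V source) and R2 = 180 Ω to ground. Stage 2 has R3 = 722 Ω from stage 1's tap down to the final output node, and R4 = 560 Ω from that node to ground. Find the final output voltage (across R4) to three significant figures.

Stage 2 presents R3+R4 = 1282 Ω as a load on stage 1's tap.
Stage 1's lower leg becomes R2‖(R3+R4) = 157.8 Ω, so V_mid = 11.5 × 157.8/1278 = 1.420 V.
Stage 2 is itself unloaded: V_out = V_mid × R4/(R3+R4) = 1.420 × 560/1282 = 0.620 V.

V_out ≈ 0.620 V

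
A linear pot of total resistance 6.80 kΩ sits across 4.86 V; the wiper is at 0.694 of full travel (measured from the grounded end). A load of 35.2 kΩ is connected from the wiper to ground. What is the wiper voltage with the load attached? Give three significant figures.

V ≈ 3.24 V

The wiper splits the pot into (1−α)R = 2.081 kΩ above and αR = 4.719 kΩ below.
Lower section ‖ load = 4.161 kΩ.
V_wiper = 4.86 × 4.161/(2.081 + 4.161) = 3.24 V.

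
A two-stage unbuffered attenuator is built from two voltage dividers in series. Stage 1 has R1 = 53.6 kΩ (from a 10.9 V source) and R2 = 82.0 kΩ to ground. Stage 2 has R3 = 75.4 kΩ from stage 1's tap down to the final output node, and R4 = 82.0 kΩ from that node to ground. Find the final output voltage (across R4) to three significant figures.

V_out ≈ 2.85 V

Stage 2 presents R3+R4 = 157.4 kΩ as a load on stage 1's tap.
Stage 1's lower leg becomes R2‖(R3+R4) = 53.91 kΩ, so V_mid = 10.9 × 53.91/107.5 = 5.466 V.
Stage 2 is itself unloaded: V_out = V_mid × R4/(R3+R4) = 5.466 × 82.0/157.4 = 2.85 V.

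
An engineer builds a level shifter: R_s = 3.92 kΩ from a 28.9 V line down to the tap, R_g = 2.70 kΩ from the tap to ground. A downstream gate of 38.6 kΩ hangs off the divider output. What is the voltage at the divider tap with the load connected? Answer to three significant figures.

The load sits in parallel with R_g: R_g‖R_L = (2.70 × 38.6) / (2.70 + 38.6) = 2.523 kΩ.
V_out = 28.9 × 2.523 / (3.92 + 2.523) = 28.9 × 2.523/6.443 = 11.3 V.

V_out ≈ 11.3 V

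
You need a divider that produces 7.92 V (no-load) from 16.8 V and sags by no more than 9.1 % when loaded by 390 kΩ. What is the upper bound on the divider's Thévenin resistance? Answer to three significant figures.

R_th ≤ 39.0 kΩ

Loading drop = R_th/(R_th + R_L) ≤ 0.0910, so R_th ≤ R_L · ε/(1−ε) = 390 kΩ × 0.0910/0.9090 = 39.0 kΩ.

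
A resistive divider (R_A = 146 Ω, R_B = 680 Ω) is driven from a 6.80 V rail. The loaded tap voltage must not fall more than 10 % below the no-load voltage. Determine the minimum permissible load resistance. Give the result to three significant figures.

Output resistance R_th = R_A‖R_B = (146 × 680)/826.0 = 120.2 Ω.
The fractional drop is R_th/(R_th + R_L); requiring this ≤ 0.100 gives R_L ≥ R_th(1/0.100 − 1) = 120.2 × 9.000 = 1.08 kΩ.

R_L(min) ≈ 1.08 kΩ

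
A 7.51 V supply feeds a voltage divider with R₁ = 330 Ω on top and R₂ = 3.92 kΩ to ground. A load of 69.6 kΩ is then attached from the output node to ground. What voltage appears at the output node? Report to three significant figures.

V_out ≈ 6.90 V

The load sits in parallel with R₂: R₂‖R_L = (3920 × 69600) / (3920 + 69600) = 3711 Ω.
V_out = 7.51 × 3711 / (330 + 3711) = 7.51 × 3711/4041 = 6.90 V.
(Unloaded it would have been 6.93 V.)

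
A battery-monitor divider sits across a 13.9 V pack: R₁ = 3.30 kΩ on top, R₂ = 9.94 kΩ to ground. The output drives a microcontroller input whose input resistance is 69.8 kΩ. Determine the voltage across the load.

The load sits in parallel with R₂: R₂‖R_L = (9.94 × 69.8) / (9.94 + 69.8) = 8.701 kΩ.
V_out = 13.9 × 8.701 / (3.30 + 8.701) = 13.9 × 8.701/12.00 = 10.1 V.
(Unloaded it would have been 10.4 V.)

V_out ≈ 10.1 V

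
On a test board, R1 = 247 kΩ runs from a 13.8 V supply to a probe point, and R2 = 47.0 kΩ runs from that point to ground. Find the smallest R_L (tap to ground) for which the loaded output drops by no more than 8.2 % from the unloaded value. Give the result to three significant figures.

Output resistance R_th = R1‖R2 = (247 × 47.0)/294.0 = 39.49 kΩ.
The fractional drop is R_th/(R_th + R_L); requiring this ≤ 0.0820 gives R_L ≥ R_th(1/0.0820 − 1) = 39.49 × 11.20 = 442 kΩ.

R_L(min) ≈ 442 kΩ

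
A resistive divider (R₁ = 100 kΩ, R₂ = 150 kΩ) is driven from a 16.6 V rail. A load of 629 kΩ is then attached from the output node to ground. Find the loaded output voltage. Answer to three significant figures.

The load sits in parallel with R₂: R₂‖R_L = (150 × 629) / (150 + 629) = 121.1 kΩ.
V_out = 16.6 × 121.1 / (100 + 121.1) = 16.6 × 121.1/221.1 = 9.09 V.
(Unloaded it would have been 9.96 V.)

V_out ≈ 9.09 V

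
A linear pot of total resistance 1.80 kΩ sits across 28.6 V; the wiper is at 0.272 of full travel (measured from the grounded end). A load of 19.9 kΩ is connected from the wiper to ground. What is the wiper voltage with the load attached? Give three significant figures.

The wiper splits the pot into (1−α)R = 1310 Ω above and αR = 489.6 Ω below.
Lower section ‖ load = 477.8 Ω.
V_wiper = 28.6 × 477.8/(1310 + 477.8) = 7.64 V.

V ≈ 7.64 V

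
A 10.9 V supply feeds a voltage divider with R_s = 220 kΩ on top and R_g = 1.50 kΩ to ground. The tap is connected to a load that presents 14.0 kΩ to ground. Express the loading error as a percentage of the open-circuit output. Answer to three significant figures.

The divider's output (Thévenin) resistance is R_s‖R_g = 1.490 kΩ.
Fractional drop under load = R_th/(R_th + R_L) = 1.490 / (1.490 + 14.0) = 0.09618.
So the output falls by 9.62 %.

9.62 %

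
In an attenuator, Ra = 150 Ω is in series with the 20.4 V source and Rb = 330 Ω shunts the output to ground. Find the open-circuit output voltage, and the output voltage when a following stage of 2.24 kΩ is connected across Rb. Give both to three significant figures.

Unloaded: 14.0 V; loaded: 13.4 V

Open-circuit: V = 20.4 × 330/(150 + 330) = 14.0 V.
With the load, Rb becomes Rb‖R_L = 287.6 Ω, so V = 20.4 × 287.6/437.6 = 13.4 V.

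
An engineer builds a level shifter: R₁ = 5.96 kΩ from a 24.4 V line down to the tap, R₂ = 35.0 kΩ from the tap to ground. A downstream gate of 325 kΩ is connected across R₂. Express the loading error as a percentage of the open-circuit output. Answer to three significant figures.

The divider's output (Thévenin) resistance is R₁‖R₂ = 5.093 kΩ.
Fractional drop under load = R_th/(R_th + R_L) = 5.093 / (5.093 + 325) = 0.01543.
So the output falls by 1.54 %.

1.54 %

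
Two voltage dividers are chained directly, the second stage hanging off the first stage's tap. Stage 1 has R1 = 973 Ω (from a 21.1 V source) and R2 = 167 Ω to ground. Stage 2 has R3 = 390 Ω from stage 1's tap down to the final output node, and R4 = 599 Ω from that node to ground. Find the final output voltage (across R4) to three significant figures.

Stage 2 presents R3+R4 = 989.0 Ω as a load on stage 1's tap.
Stage 1's lower leg becomes R2‖(R3+R4) = 142.9 Ω, so V_mid = 21.1 × 142.9/1116 = 2.702 V.
Stage 2 is itself unloaded: V_out = V_mid × R4/(R3+R4) = 2.702 × 599/989.0 = 1.64 V.

V_out ≈ 1.64 V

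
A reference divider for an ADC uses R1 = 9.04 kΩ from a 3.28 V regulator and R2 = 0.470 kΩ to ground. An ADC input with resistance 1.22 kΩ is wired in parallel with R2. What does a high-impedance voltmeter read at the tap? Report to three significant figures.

V_out ≈ 0.119 V

The load sits in parallel with R2: R2‖R_L = (470 × 1220) / (470 + 1220) = 339.3 Ω.
V_out = 3.28 × 339.3 / (9040 + 339.3) = 3.28 × 339.3/9379 = 0.119 V.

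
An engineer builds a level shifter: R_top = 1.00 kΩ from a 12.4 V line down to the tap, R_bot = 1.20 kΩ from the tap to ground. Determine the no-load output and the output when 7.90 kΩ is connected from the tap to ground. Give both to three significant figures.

Open-circuit: V = 12.4 × 1.20/(1.00 + 1.20) = 6.76 V.
With the load, R_bot becomes R_bot‖R_L = 1.042 kΩ, so V = 12.4 × 1.042/2.042 = 6.33 V.

Unloaded: 6.76 V; loaded: 6.33 V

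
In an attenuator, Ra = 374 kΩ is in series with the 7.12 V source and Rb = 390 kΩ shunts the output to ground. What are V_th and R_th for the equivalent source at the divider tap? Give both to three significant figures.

V_th = 3.63 V, R_th = 191 kΩ

V_th is the open-circuit tap voltage: 7.12 × 390/(374 + 390) = 3.63 V.
With the supply zeroed, Ra and Rb appear in parallel from the tap: R_th = Ra‖Rb = (374 × 390)/764.0 = 191 kΩ.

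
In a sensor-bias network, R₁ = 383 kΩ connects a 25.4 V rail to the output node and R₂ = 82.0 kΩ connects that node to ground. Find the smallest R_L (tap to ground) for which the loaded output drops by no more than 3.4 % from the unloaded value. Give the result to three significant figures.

R_L(min) ≈ 1.92 MΩ

Output resistance R_th = R₁‖R₂ = (383 × 82.0)/465.0 = 67.54 kΩ.
The fractional drop is R_th/(R_th + R_L); requiring this ≤ 0.0340 gives R_L ≥ R_th(1/0.0340 − 1) = 67.54 × 28.41 = 1.92 MΩ.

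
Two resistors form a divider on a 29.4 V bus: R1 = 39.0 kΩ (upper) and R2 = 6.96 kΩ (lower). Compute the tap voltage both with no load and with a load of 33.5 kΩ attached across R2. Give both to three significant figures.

Unloaded: 4.45 V; loaded: 3.78 V

Open-circuit: V = 29.4 × 6.96/(39.0 + 6.96) = 4.45 V.
With the load, R2 becomes R2‖R_L = 5.763 kΩ, so V = 29.4 × 5.763/44.76 = 3.78 V.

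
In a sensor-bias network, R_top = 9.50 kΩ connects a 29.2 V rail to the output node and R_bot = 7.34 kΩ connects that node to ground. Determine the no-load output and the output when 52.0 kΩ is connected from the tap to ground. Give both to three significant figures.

Unloaded: 12.7 V; loaded: 11.8 V

Open-circuit: V = 29.2 × 7.34/(9.50 + 7.34) = 12.7 V.
With the load, R_bot becomes R_bot‖R_L = 6.432 kΩ, so V = 29.2 × 6.432/15.93 = 11.8 V.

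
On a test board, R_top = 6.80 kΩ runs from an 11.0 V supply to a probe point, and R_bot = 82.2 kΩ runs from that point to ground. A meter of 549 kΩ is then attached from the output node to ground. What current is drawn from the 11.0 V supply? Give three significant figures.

R_bot‖R_L = 71.50 kΩ, so the source sees R_top + R_bot‖R_L = 78.30 kΩ.
I = 11.0 V / 78.30 kΩ = 0.140 mA.

I ≈ 0.140 mA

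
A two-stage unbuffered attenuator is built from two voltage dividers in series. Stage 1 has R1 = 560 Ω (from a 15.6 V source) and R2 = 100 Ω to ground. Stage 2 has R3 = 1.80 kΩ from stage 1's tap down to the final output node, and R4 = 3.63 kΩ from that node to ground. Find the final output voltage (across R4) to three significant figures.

Stage 2 presents R3+R4 = 5430 Ω as a load on stage 1's tap.
Stage 1's lower leg becomes R2‖(R3+R4) = 98.19 Ω, so V_mid = 15.6 × 98.19/658.2 = 2.327 V.
Stage 2 is itself unloaded: V_out = V_mid × R4/(R3+R4) = 2.327 × 3630/5430 = 1.56 V.

V_out ≈ 1.56 V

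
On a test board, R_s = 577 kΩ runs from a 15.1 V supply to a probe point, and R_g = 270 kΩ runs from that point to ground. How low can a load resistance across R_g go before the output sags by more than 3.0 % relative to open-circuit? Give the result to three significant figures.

Output resistance R_th = R_s‖R_g = (577 × 270)/847.0 = 183.9 kΩ.
The fractional drop is R_th/(R_th + R_L); requiring this ≤ 0.0300 gives R_L ≥ R_th(1/0.0300 − 1) = 183.9 × 32.33 = 5.95 MΩ.

R_L(min) ≈ 5.95 MΩ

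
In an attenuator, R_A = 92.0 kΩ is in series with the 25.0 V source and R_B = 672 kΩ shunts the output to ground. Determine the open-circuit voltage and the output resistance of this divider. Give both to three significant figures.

V_th is the open-circuit tap voltage: 25.0 × 672/(92.0 + 672) = 22.0 V.
With the supply zeroed, R_A and R_B appear in parallel from the tap: R_th = R_A‖R_B = (92.0 × 672)/764.0 = 80.9 kΩ.

V_th = 22.0 V, R_th = 80.9 kΩ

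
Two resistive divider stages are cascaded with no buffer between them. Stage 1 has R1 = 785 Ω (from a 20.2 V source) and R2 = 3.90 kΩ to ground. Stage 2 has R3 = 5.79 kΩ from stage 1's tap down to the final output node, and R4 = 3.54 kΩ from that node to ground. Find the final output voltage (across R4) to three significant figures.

Stage 2 presents R3+R4 = 9330 Ω as a load on stage 1's tap.
Stage 1's lower leg becomes R2‖(R3+R4) = 2750 Ω, so V_mid = 20.2 × 2750/3535 = 15.71 V.
Stage 2 is itself unloaded: V_out = V_mid × R4/(R3+R4) = 15.71 × 3540/9330 = 5.96 V.

V_out ≈ 5.96 V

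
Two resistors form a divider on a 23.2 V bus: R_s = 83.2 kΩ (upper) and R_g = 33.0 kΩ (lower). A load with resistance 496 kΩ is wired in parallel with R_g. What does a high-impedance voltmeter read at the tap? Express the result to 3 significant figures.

V_out ≈ 6.29 V

The load sits in parallel with R_g: R_g‖R_L = (33.0 × 496) / (33.0 + 496) = 30.94 kΩ.
V_out = 23.2 × 30.94 / (83.2 + 30.94) = 23.2 × 30.94/114.1 = 6.29 V.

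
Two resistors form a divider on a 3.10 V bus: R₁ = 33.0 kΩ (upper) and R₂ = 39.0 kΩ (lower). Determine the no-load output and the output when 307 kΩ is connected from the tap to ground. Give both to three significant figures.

Open-circuit: V = 3.10 × 39.0/(33.0 + 39.0) = 1.68 V.
With the load, R₂ becomes R₂‖R_L = 34.60 kΩ, so V = 3.10 × 34.60/67.60 = 1.59 V.

Unloaded: 1.68 V; loaded: 1.59 V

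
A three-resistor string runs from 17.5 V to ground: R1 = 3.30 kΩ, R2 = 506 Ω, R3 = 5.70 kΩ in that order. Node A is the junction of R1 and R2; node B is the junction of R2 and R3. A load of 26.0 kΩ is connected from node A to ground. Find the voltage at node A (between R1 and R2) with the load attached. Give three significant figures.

Below node A the series string R2+R3 = 6206 Ω sits in parallel with the 26000 Ω load: 5010 Ω.
V_A = 17.5 × 5010/(3300 + 5010) = 10.6 V.

V ≈ 10.6 V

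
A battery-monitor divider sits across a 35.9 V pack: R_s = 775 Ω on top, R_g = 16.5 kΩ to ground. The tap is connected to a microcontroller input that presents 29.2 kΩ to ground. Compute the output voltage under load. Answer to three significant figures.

The load sits in parallel with R_g: R_g‖R_L = (16500 × 29200) / (16500 + 29200) = 10540 Ω.
V_out = 35.9 × 10540 / (775 + 10540) = 35.9 × 10540/11320 = 33.4 V.

V_out ≈ 33.4 V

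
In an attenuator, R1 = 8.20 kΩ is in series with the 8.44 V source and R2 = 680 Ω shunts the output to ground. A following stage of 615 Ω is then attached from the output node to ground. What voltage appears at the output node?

The load sits in parallel with R2: R2‖R_L = (680 × 615) / (680 + 615) = 322.9 Ω.
V_out = 8.44 × 322.9 / (8200 + 322.9) = 8.44 × 322.9/8523 = 0.320 V.

V_out ≈ 0.320 V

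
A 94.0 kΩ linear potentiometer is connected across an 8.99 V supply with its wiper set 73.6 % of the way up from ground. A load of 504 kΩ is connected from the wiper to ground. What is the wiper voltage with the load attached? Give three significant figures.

V ≈ 6.39 V

The wiper splits the pot into (1−α)R = 24.82 kΩ above and αR = 69.18 kΩ below.
Lower section ‖ load = 60.83 kΩ.
V_wiper = 8.99 × 60.83/(24.82 + 60.83) = 6.39 V.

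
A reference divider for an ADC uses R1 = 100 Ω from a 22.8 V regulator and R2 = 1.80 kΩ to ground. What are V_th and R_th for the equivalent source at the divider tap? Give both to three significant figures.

V_th is the open-circuit tap voltage: 22.8 × 1800/(100 + 1800) = 21.6 V.
With the supply zeroed, R1 and R2 appear in parallel from the tap: R_th = R1‖R2 = (100 × 1800)/1900 = 94.7 Ω.

V_th = 21.6 V, R_th = 94.7 Ω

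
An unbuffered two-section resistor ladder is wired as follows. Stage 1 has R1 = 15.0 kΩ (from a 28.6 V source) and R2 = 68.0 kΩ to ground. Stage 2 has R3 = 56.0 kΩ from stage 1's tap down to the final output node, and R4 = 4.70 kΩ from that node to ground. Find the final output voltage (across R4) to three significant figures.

Stage 2 presents R3+R4 = 60.70 kΩ as a load on stage 1's tap.
Stage 1's lower leg becomes R2‖(R3+R4) = 32.07 kΩ, so V_mid = 28.6 × 32.07/47.07 = 19.49 V.
Stage 2 is itself unloaded: V_out = V_mid × R4/(R3+R4) = 19.49 × 4.70/60.70 = 1.51 V.

V_out ≈ 1.51 V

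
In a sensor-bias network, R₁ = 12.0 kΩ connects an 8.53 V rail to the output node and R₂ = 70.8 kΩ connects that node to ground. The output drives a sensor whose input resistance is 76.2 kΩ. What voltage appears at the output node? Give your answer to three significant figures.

The load sits in parallel with R₂: R₂‖R_L = (70.8 × 76.2) / (70.8 + 76.2) = 36.70 kΩ.
V_out = 8.53 × 36.70 / (12.0 + 36.70) = 8.53 × 36.70/48.70 = 6.43 V.

V_out ≈ 6.43 V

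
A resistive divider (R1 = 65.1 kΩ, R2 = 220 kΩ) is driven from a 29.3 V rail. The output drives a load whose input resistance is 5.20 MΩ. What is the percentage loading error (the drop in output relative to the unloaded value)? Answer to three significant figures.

0.957 %

The divider's output (Thévenin) resistance is R1‖R2 = 50.24 kΩ.
Fractional drop under load = R_th/(R_th + R_L) = 50.24 / (50.24 + 5200) = 0.009568.
So the output falls by 0.957 %.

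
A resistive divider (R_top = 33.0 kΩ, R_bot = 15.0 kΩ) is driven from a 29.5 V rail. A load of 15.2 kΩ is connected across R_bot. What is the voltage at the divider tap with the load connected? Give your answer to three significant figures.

V_out ≈ 5.49 V

The load sits in parallel with R_bot: R_bot‖R_L = (15.0 × 15.2) / (15.0 + 15.2) = 7.550 kΩ.
V_out = 29.5 × 7.550 / (33.0 + 7.550) = 29.5 × 7.550/40.55 = 5.49 V.
(Unloaded it would have been 9.22 V.)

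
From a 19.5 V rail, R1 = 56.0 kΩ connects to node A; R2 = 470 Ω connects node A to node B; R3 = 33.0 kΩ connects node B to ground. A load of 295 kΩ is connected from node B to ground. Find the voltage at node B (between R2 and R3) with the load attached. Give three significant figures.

V ≈ 6.72 V

At node B, R3 is in parallel with the load: R3‖R_L = 29680 Ω.
Below node A the resistance is R2 + (R3‖R_L) = 30150 Ω, so V_A = 19.5 × 30150/86150 = 6.824 V.
Then V_B = V_A × (R3‖R_L)/(R2 + R3‖R_L) = 6.824 × 29680/30150 = 6.72 V.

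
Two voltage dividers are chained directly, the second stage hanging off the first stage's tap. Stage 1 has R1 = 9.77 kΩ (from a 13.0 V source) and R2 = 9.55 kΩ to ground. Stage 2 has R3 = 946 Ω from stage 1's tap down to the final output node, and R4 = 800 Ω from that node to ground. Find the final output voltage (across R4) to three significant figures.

Stage 2 presents R3+R4 = 1746 Ω as a load on stage 1's tap.
Stage 1's lower leg becomes R2‖(R3+R4) = 1476 Ω, so V_mid = 13.0 × 1476/11250 = 1.706 V.
Stage 2 is itself unloaded: V_out = V_mid × R4/(R3+R4) = 1.706 × 800/1746 = 0.782 V.

V_out ≈ 0.782 V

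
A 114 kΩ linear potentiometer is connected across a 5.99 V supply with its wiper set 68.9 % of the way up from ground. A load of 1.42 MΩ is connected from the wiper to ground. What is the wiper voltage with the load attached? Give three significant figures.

The wiper splits the pot into (1−α)R = 35.45 kΩ above and αR = 78.55 kΩ below.
Lower section ‖ load = 74.43 kΩ.
V_wiper = 5.99 × 74.43/(35.45 + 74.43) = 4.06 V.

V ≈ 4.06 V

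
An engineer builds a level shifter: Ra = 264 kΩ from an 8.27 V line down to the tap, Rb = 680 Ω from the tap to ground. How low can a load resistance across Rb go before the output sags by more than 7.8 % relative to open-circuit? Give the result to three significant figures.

R_L(min) ≈ 8.02 kΩ

Output resistance R_th = Ra‖Rb = (264000 × 680)/264700 = 678.3 Ω.
The fractional drop is R_th/(R_th + R_L); requiring this ≤ 0.0780 gives R_L ≥ R_th(1/0.0780 − 1) = 678.3 × 11.82 = 8.02 kΩ.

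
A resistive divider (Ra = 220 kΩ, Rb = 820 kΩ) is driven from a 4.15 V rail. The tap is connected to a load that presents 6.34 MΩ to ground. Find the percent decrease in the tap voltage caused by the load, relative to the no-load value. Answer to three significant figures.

The divider's output (Thévenin) resistance is Ra‖Rb = 173.5 kΩ.
Fractional drop under load = R_th/(R_th + R_L) = 173.5 / (173.5 + 6340) = 0.02663.
So the output falls by 2.66 %.

2.66 %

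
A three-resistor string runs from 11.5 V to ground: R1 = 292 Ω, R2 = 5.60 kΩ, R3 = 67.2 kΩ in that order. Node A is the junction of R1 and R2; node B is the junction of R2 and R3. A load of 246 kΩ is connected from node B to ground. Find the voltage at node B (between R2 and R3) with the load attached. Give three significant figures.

V ≈ 10.3 V

At node B, R3 is in parallel with the load: R3‖R_L = 52780 Ω.
Below node A the resistance is R2 + (R3‖R_L) = 58380 Ω, so V_A = 11.5 × 58380/58670 = 11.44 V.
Then V_B = V_A × (R3‖R_L)/(R2 + R3‖R_L) = 11.44 × 52780/58380 = 10.3 V.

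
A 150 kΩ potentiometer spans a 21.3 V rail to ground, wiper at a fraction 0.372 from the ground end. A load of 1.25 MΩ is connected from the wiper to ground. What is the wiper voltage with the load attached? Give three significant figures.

V ≈ 7.71 V

The wiper splits the pot into (1−α)R = 94.20 kΩ above and αR = 55.80 kΩ below.
Lower section ‖ load = 53.42 kΩ.
V_wiper = 21.3 × 53.42/(94.20 + 53.42) = 7.71 V.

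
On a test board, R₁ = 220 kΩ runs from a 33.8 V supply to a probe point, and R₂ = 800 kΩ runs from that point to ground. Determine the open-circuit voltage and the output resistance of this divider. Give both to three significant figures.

V_th is the open-circuit tap voltage: 33.8 × 800/(220 + 800) = 26.5 V.
With the supply zeroed, R₁ and R₂ appear in parallel from the tap: R_th = R₁‖R₂ = (220 × 800)/1020 = 173 kΩ.

V_th = 26.5 V, R_th = 173 kΩ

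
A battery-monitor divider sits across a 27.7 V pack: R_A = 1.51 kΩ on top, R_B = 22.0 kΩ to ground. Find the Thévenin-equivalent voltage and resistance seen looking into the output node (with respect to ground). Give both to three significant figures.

V_th = 25.9 V, R_th = 1.41 kΩ

V_th is the open-circuit tap voltage: 27.7 × 22.0/(1.51 + 22.0) = 25.9 V.
With the supply zeroed, R_A and R_B appear in parallel from the tap: R_th = R_A‖R_B = (1.51 × 22.0)/23.51 = 1.41 kΩ.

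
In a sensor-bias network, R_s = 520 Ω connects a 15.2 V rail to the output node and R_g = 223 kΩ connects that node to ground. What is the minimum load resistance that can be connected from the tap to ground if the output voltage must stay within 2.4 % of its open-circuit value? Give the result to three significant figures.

Output resistance R_th = R_s‖R_g = (520 × 223000)/223500 = 518.8 Ω.
The fractional drop is R_th/(R_th + R_L); requiring this ≤ 0.0240 gives R_L ≥ R_th(1/0.0240 − 1) = 518.8 × 40.67 = 21.1 kΩ.

R_L(min) ≈ 21.1 kΩ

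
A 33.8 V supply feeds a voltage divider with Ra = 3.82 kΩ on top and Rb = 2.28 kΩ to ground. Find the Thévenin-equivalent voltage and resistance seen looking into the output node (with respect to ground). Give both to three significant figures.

V_th = 12.6 V, R_th = 1.43 kΩ

V_th is the open-circuit tap voltage: 33.8 × 2.28/(3.82 + 2.28) = 12.6 V.
With the supply zeroed, Ra and Rb appear in parallel from the tap: R_th = Ra‖Rb = (3.82 × 2.28)/6.100 = 1.43 kΩ.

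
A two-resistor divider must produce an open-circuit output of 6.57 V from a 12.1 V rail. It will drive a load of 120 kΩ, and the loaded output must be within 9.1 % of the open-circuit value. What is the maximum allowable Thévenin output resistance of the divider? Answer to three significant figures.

Loading drop = R_th/(R_th + R_L) ≤ 0.0910, so R_th ≤ R_L · ε/(1−ε) = 120 kΩ × 0.0910/0.9090 = 12.0 kΩ.

R_th ≤ 12.0 kΩ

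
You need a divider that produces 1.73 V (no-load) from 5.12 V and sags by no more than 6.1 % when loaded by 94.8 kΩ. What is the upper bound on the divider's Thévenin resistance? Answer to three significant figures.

R_th ≤ 6.16 kΩ

Loading drop = R_th/(R_th + R_L) ≤ 0.0610, so R_th ≤ R_L · ε/(1−ε) = 94.8 kΩ × 0.0610/0.9390 = 6.16 kΩ.
(Any R1, R2 with R2/(R1+R2) = 0.338 and R1‖R2 ≤ 6.16 kΩ will meet the spec.)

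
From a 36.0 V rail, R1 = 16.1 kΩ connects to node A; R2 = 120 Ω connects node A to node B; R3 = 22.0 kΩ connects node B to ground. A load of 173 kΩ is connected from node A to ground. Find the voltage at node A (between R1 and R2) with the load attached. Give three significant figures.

Below node A the series string R2+R3 = 22120 Ω sits in parallel with the 173000 Ω load: 19610 Ω.
V_A = 36.0 × 19610/(16100 + 19610) = 19.8 V.

V ≈ 19.8 V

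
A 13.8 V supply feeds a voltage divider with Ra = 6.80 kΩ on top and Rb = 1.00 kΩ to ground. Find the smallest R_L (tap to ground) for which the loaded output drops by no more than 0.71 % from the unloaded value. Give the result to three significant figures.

R_L(min) ≈ 122 kΩ

Output resistance R_th = Ra‖Rb = (6800 × 1000)/7800 = 871.8 Ω.
The fractional drop is R_th/(R_th + R_L); requiring this ≤ 0.00710 gives R_L ≥ R_th(1/0.00710 − 1) = 871.8 × 139.8 = 122 kΩ.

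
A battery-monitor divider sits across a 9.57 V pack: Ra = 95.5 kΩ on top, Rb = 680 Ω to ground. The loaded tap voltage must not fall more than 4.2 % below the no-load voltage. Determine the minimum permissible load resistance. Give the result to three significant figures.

R_L(min) ≈ 15.4 kΩ

Output resistance R_th = Ra‖Rb = (95500 × 680)/96180 = 675.2 Ω.
The fractional drop is R_th/(R_th + R_L); requiring this ≤ 0.0420 gives R_L ≥ R_th(1/0.0420 − 1) = 675.2 × 22.81 = 15.4 kΩ.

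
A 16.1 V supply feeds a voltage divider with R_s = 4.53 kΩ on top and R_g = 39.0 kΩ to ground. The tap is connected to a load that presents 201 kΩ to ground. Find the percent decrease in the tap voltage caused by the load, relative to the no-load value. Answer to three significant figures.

1.98 %

The divider's output (Thévenin) resistance is R_s‖R_g = 4.059 kΩ.
Fractional drop under load = R_th/(R_th + R_L) = 4.059 / (4.059 + 201) = 0.01979.
So the output falls by 1.98 %.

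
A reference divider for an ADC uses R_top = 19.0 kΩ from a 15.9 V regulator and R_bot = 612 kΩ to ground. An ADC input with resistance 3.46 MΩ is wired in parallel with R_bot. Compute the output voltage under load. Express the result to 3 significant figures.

The load sits in parallel with R_bot: R_bot‖R_L = (612 × 3460) / (612 + 3460) = 520.0 kΩ.
V_out = 15.9 × 520.0 / (19.0 + 520.0) = 15.9 × 520.0/539.0 = 15.3 V.

V_out ≈ 15.3 V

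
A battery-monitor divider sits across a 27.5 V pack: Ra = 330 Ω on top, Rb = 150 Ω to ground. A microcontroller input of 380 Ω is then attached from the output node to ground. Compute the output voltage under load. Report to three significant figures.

The load sits in parallel with Rb: Rb‖R_L = (150 × 380) / (150 + 380) = 107.5 Ω.
V_out = 27.5 × 107.5 / (330 + 107.5) = 27.5 × 107.5/437.5 = 6.76 V.

V_out ≈ 6.76 V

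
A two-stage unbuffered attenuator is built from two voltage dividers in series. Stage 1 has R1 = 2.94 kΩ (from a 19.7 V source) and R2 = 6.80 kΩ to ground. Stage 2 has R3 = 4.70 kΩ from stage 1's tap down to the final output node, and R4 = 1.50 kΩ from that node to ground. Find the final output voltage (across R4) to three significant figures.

Stage 2 presents R3+R4 = 6.200 kΩ as a load on stage 1's tap.
Stage 1's lower leg becomes R2‖(R3+R4) = 3.243 kΩ, so V_mid = 19.7 × 3.243/6.183 = 10.33 V.
Stage 2 is itself unloaded: V_out = V_mid × R4/(R3+R4) = 10.33 × 1.50/6.200 = 2.50 V.

V_out ≈ 2.50 V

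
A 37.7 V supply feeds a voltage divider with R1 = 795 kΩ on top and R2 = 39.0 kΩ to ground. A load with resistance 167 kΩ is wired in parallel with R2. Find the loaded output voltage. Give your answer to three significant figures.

V_out ≈ 1.44 V

The load sits in parallel with R2: R2‖R_L = (39.0 × 167) / (39.0 + 167) = 31.62 kΩ.
V_out = 37.7 × 31.62 / (795 + 31.62) = 37.7 × 31.62/826.6 = 1.44 V.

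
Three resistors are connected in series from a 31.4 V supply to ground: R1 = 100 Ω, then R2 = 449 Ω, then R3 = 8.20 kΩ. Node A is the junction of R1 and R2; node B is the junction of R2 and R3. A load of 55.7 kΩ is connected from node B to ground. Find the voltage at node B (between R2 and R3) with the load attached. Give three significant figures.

V ≈ 29.2 V

At node B, R3 is in parallel with the load: R3‖R_L = 7148 Ω.
Below node A the resistance is R2 + (R3‖R_L) = 7597 Ω, so V_A = 31.4 × 7597/7697 = 30.99 V.
Then V_B = V_A × (R3‖R_L)/(R2 + R3‖R_L) = 30.99 × 7148/7597 = 29.2 V.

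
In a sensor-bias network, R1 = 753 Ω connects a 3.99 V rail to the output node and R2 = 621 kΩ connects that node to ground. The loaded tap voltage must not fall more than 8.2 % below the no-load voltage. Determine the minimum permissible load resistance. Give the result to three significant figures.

R_L(min) ≈ 8.42 kΩ

Output resistance R_th = R1‖R2 = (753 × 621000)/621800 = 752.1 Ω.
The fractional drop is R_th/(R_th + R_L); requiring this ≤ 0.0820 gives R_L ≥ R_th(1/0.0820 − 1) = 752.1 × 11.20 = 8.42 kΩ.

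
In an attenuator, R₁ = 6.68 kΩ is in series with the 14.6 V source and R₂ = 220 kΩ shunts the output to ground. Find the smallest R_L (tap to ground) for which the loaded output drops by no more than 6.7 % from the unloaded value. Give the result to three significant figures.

Output resistance R_th = R₁‖R₂ = (6.68 × 220)/226.7 = 6.483 kΩ.
The fractional drop is R_th/(R_th + R_L); requiring this ≤ 0.0670 gives R_L ≥ R_th(1/0.0670 − 1) = 6.483 × 13.93 = 90.3 kΩ.

R_L(min) ≈ 90.3 kΩ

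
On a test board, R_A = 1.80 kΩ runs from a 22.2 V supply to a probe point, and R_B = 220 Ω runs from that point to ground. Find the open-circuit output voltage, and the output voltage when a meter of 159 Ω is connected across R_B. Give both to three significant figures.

Open-circuit: V = 22.2 × 220/(1800 + 220) = 2.42 V.
With the load, R_B becomes R_B‖R_L = 92.30 Ω, so V = 22.2 × 92.30/1892 = 1.08 V.

Unloaded: 2.42 V; loaded: 1.08 V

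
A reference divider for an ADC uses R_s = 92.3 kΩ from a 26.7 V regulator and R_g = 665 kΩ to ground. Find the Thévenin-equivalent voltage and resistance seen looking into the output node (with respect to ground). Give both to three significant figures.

V_th is the open-circuit tap voltage: 26.7 × 665/(92.3 + 665) = 23.4 V.
With the supply zeroed, R_s and R_g appear in parallel from the tap: R_th = R_s‖R_g = (92.3 × 665)/757.3 = 81.1 kΩ.

V_th = 23.4 V, R_th = 81.1 kΩ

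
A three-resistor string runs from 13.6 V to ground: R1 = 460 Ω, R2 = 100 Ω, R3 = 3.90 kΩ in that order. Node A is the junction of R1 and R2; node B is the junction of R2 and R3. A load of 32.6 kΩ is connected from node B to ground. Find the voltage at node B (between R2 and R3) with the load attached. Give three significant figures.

V ≈ 11.7 V

At node B, R3 is in parallel with the load: R3‖R_L = 3483 Ω.
Below node A the resistance is R2 + (R3‖R_L) = 3583 Ω, so V_A = 13.6 × 3583/4043 = 12.05 V.
Then V_B = V_A × (R3‖R_L)/(R2 + R3‖R_L) = 12.05 × 3483/3583 = 11.7 V.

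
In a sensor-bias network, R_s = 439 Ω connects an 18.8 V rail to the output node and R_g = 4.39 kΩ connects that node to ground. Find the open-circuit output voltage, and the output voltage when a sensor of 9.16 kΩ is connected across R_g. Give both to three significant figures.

Unloaded: 17.1 V; loaded: 16.4 V

Open-circuit: V = 18.8 × 4390/(439 + 4390) = 17.1 V.
With the load, R_g becomes R_g‖R_L = 2968 Ω, so V = 18.8 × 2968/3407 = 16.4 V.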